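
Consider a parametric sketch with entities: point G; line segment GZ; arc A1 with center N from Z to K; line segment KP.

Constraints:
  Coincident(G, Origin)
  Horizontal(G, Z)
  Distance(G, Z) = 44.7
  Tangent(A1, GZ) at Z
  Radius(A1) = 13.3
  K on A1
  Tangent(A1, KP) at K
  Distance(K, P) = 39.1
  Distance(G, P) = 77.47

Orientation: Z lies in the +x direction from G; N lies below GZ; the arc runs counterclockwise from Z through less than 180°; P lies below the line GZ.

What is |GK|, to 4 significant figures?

39.89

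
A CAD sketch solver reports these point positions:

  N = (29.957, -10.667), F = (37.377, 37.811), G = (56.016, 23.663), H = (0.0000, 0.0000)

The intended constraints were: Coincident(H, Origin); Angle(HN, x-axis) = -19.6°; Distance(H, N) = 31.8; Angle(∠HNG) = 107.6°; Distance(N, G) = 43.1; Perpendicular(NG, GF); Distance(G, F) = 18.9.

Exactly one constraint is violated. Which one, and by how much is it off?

Distance(G, F) = 18.9 — off by 4.50.

H = (0.00, 0.00) ✓; HN at -19.60° ✓; |HN| = 31.80 ✓; ∠HNG = 107.6° ✓; |NG| = 43.10 ✓; ∠(NG, GF) = 90.00° ✓; |GF| = 23.40 ✗.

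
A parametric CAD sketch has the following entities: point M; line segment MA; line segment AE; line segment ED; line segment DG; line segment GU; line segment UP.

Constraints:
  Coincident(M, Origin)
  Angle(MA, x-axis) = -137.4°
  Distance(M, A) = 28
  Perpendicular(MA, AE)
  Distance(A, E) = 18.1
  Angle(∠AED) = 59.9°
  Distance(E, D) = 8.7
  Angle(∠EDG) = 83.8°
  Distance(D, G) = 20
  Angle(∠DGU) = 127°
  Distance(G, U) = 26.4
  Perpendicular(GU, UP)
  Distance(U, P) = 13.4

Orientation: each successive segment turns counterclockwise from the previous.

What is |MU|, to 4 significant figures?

58.77

∠EDG = 83.8° gives DG at 168.9° from the x-axis; with |DG| = 20.0, G = (-25.40, -20.12). ∠DGU = 127.0° gives GU at -138.1° from the x-axis; with |GU| = 26.4, U = (-45.05, -37.75). Then |MU| = |U − M| = 58.77.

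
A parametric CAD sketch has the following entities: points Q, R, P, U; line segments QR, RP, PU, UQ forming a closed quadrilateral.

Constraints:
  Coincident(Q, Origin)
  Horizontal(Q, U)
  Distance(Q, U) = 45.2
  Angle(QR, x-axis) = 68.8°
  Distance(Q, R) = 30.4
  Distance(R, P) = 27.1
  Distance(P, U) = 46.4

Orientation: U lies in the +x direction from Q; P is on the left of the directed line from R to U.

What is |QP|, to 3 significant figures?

55.3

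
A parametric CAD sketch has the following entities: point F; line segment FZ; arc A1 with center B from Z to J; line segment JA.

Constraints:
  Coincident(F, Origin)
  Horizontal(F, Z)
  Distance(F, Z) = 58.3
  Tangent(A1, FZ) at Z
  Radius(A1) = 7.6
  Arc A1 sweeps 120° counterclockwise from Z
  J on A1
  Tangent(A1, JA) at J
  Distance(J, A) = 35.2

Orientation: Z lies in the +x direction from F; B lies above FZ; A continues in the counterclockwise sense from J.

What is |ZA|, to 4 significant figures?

43.31

F is at the origin; F and Z share the same y with |FZ| = 58.3 and Z on the +x side, so Z = (58.30, 0.000). Since A1 is tangent to FZ there, BZ ⟂ FZ, so B = Z + (0, 7.6) = (58.30, 7.600). On A1, Z sits at bearing -90° from B; a 120° counterclockwise sweep puts J at bearing 30°, so J = B + 7.6·(cos 30°, sin 30°) = (64.88, 11.40). Since A1 is tangent to JA there, BJ ⟂ JA, so JA runs along (−sin 30°, cos 30°); with |JA| = 35.2, A = (47.28, 41.88). Then |ZA| = |A − Z| = 43.31.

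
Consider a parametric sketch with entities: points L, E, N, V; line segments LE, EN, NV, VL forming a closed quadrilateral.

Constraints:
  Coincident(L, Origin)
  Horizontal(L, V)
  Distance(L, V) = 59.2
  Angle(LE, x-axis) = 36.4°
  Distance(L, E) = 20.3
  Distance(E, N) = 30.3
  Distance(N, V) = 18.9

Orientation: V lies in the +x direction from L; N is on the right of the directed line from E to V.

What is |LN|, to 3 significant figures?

41.5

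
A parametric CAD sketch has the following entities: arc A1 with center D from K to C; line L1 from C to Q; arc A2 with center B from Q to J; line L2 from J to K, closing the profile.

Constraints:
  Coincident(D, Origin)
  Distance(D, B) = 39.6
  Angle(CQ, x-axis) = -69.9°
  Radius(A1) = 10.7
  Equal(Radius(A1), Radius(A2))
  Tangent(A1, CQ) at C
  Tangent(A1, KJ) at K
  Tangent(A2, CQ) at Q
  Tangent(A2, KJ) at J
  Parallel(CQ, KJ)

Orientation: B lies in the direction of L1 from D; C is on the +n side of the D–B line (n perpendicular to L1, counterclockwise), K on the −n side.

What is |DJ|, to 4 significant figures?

41.02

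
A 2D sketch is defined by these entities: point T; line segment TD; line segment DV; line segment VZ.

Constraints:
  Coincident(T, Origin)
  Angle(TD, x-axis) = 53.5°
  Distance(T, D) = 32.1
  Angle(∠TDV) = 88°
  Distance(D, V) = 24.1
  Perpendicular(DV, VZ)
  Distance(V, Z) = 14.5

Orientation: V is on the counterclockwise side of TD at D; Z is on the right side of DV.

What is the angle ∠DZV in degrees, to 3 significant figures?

59.0°

∠TDV = 88.0°, so DV runs at 53.5° + (180° − 88.0°) = 146° from the x-axis; with |DV| = 24.1, V = D + 24.1·(cos 146°, sin 146°) = (-0.768, 39.5). DV ⟂ VZ; with |VZ| = 14.5 on the right of DV, Z = V + 14.5·(0.566, 0.824) = (7.45, 51.4). Then cos ∠DZV = ZD·ZV / (|ZD||ZV|), giving 59.0°.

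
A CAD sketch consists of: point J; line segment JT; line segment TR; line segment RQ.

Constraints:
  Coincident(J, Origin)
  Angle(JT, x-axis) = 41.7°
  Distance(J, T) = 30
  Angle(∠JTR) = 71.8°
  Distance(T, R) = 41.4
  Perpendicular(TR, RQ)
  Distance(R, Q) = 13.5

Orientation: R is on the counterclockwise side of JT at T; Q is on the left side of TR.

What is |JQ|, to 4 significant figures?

35.37

∠JTR = 71.8°, so TR runs at 41.7° + (180° − 71.8°) = 149.9° from the x-axis; with |TR| = 41.4, R = T + 41.4·(cos 149.9°, sin 149.9°) = (-13.42, 40.72). The perpendicularity gives RQ at right angles to TR; with |RQ| = 13.5 on the left of TR, Q = R + 13.5·(-0.5015, -0.8652) = (-20.19, 29.04). Then |JQ| = |Q − J| = 35.37.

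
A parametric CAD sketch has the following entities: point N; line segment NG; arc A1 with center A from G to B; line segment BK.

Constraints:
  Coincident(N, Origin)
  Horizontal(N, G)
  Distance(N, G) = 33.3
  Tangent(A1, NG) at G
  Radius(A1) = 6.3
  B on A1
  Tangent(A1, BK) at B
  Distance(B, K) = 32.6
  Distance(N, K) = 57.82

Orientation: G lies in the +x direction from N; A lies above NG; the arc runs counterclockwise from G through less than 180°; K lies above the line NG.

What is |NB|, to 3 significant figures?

39.9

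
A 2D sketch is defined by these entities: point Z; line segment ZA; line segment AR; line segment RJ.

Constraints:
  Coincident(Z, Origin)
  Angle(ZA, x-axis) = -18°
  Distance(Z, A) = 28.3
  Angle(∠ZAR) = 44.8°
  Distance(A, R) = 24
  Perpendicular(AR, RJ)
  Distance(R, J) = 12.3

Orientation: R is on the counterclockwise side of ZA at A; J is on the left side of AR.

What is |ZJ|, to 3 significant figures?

8.59

∠ZAR = 44.8°, so AR runs at -18.0° + (180° − 44.8°) = 117° from the x-axis; with |AR| = 24.0, R = A + 24.0·(cos 117°, sin 117°) = (15.9, 12.6). AR is perpendicular to RJ; with |RJ| = 12.3 on the left of AR, J = R + 12.3·(-0.889, -0.457) = (5.00, 6.98). Then |ZJ| = |J − Z| = 8.59.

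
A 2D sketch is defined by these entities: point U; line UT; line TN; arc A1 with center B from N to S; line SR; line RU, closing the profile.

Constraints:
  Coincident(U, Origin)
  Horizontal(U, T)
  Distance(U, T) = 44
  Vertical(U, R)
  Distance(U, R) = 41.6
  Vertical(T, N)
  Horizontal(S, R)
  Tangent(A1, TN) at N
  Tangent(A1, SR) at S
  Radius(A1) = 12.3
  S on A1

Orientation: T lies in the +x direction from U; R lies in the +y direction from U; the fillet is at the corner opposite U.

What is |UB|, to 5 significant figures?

43.167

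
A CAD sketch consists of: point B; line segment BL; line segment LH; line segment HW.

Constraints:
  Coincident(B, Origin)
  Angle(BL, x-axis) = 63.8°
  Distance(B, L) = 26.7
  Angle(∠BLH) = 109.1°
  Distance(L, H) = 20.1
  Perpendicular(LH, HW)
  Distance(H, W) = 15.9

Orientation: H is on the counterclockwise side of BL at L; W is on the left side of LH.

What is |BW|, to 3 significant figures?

30.3

∠BLH = 109.1°, so LH runs at 63.8° + (180° − 109.1°) = 135° from the x-axis; with |LH| = 20.1, H = L + 20.1·(cos 135°, sin 135°) = (-2.35, 38.2). LH is perpendicular to HW; with |HW| = 15.9 on the left of LH, W = H + 15.9·(-0.711, -0.703) = (-13.7, 27.1). Then |BW| = |W − B| = 30.3.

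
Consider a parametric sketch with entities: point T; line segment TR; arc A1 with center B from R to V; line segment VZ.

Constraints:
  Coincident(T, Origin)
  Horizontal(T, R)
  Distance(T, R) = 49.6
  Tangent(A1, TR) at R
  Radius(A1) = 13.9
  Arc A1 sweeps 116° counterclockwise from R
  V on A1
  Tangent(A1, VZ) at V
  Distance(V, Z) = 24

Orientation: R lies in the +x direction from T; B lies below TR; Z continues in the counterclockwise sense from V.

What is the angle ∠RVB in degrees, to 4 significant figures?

32.00°

Since A1 is tangent to TR there, BR ⟂ TR, so B = R + (0, -13.9) = (49.60, -13.90). On A1, R sits at bearing 90° from B; a 116° counterclockwise sweep puts V at bearing 206°, so V = B + 13.9·(cos 206°, sin 206°) = (37.11, -19.99). Then cos ∠RVB = VR·VB / (|VR||VB|), giving 32.00°.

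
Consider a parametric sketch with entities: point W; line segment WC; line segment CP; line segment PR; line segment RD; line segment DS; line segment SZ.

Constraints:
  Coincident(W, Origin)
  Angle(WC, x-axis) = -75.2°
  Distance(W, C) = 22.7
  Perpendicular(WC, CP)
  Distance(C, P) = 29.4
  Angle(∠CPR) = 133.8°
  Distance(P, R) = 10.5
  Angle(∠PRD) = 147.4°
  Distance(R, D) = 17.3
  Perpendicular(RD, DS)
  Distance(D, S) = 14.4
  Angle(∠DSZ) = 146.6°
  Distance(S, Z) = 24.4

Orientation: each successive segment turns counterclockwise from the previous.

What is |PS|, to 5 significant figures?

27.569

∠PRD = 147.4° gives RD at 93.600° from the x-axis; with |RD| = 17.3, D = (38.227, 12.013). The perpendicularity gives DS at right angles to RD, so DS runs at -176.40°; with |DS| = 14.4, S = (23.856, 11.108). Then |PS| = |S − P| = 27.569.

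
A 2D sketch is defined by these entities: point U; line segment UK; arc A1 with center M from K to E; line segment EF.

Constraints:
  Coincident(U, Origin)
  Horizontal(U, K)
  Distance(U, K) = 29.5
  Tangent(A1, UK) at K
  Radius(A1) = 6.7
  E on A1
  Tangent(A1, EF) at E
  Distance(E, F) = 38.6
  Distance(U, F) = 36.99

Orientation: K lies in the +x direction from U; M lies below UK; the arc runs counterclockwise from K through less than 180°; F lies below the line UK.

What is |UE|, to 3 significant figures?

23.9

U is at the origin; UK is horizontal with |UK| = 29.5 and K on the +x side, so K = (29.5, 0.00). Tangency of A1 to UK means the radius MK is perpendicular to UK, so M = K + (0, -6.7) = (29.5, -6.70). Since ME ⟂ EF (tangency), |MF| = √(6.7² + 38.6²) = 39.2 regardless of where E sits on A1. So F lies on both circle(U, 36.99) and circle(M, 39.2); the below-UK intersection is F = (4.34, -36.7). E is the foot of the tangent from F: E = (23.7, -3.34).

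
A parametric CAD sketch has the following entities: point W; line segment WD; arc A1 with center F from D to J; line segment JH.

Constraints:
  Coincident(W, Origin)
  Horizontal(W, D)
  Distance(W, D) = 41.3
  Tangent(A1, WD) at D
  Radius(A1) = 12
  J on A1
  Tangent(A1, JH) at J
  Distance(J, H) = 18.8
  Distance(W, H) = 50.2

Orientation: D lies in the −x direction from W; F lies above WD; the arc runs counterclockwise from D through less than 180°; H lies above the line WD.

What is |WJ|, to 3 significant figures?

34.3

Checks: W.y = 0.00, D.y = 0.00 ✓; |FJ| = 12.00 ✓; ∠(FJ, JH) = 90.00° ✓; |JH| = 18.80 ✓; |WH| = 50.20 ✓.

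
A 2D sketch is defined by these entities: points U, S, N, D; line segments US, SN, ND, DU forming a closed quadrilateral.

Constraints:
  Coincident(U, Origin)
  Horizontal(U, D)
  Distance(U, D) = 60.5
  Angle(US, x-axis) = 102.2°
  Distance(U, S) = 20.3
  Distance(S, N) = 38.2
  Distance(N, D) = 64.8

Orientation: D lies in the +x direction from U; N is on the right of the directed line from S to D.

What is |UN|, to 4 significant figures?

18.34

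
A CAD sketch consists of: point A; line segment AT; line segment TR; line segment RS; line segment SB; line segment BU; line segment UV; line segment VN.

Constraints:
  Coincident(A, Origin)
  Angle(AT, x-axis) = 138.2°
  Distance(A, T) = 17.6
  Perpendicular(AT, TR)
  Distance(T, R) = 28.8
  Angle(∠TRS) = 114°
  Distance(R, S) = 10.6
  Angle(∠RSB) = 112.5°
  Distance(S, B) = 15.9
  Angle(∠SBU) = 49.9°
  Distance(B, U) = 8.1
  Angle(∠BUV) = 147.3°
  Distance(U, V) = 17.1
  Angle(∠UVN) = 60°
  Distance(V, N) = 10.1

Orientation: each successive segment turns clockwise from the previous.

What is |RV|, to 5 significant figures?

2.1628

∠SBU = 49.9° gives BU at 144.60° from the x-axis; with |BU| = 8.1, U = (10.869, 18.806). ∠BUV = 147.3° gives UV at 111.90° from the x-axis; with |UV| = 17.1, V = (4.4905, 34.672). Then |RV| = |V − R| = 2.1628.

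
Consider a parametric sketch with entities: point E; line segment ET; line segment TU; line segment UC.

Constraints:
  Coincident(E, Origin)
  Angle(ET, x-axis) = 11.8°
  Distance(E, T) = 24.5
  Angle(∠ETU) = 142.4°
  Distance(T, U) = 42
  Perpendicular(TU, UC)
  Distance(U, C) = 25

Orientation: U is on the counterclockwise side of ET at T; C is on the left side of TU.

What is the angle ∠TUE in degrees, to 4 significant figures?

13.68°

E is at the origin; ET runs at 11.8° with length 24.5, so T = 24.5·(cos 11.8°, sin 11.8°) = (23.98, 5.010). ∠ETU = 142.4°, so TU runs at 11.8° + (180° − 142.4°) = 49.40° from the x-axis; with |TU| = 42.0, U = T + 42.0·(cos 49.40°, sin 49.40°) = (51.31, 36.90). Then cos ∠TUE = UT·UE / (|UT||UE|), giving 13.68°.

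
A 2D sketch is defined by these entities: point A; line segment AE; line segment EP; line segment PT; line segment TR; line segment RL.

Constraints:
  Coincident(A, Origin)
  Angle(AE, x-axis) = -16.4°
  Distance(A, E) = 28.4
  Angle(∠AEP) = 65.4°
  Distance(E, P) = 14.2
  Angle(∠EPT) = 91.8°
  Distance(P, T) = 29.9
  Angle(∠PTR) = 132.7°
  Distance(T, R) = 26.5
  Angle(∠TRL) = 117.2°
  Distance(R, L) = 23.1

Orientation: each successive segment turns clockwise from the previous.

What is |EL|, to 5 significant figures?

48.560

A is at the origin; AE runs at -16.4° with length 28.4, so E = (27.245, -8.0185). ∠AEP = 65.4° gives EP at -131.00° from the x-axis; with |EP| = 14.2, P = (17.928, -18.735). ∠EPT = 91.8° gives PT at 140.80° from the x-axis; with |PT| = 29.9, T = (-5.2424, 0.16230). ∠PTR = 132.7° gives TR at 93.500° from the x-axis; with |TR| = 26.5, R = (-6.8601, 26.613). ∠TRL = 117.2° gives RL at 30.700° from the x-axis; with |RL| = 23.1, L = (13.002, 38.406). Then |EL| = |L − E| = 48.560.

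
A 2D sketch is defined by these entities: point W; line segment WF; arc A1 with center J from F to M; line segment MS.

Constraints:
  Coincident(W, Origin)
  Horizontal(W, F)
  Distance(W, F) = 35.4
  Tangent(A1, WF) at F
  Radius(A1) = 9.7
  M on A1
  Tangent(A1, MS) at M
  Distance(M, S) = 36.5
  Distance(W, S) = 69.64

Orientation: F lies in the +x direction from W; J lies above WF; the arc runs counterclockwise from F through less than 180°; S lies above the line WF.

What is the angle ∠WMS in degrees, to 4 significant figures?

116.8°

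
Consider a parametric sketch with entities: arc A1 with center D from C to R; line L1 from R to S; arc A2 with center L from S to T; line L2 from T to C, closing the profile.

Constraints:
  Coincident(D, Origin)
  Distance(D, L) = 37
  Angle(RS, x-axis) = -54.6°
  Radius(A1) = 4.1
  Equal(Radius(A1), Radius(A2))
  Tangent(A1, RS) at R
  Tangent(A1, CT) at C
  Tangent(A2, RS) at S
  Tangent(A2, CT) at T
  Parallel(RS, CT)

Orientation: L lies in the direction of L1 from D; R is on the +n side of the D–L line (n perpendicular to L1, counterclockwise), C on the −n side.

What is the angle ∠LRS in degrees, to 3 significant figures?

6.32°

Tangency of A1 to both parallel lines with radius 4.1 puts R and C at D ± 4.1·n: R = (3.34, 2.38), C = (-3.34, -2.38). Equal radii place S and T the same way about L: S = L + 4.1·n = (24.8, -27.8), T = L − 4.1·n = (18.1, -32.5). Then cos ∠LRS = RL·RS / (|RL||RS|), giving 6.32°.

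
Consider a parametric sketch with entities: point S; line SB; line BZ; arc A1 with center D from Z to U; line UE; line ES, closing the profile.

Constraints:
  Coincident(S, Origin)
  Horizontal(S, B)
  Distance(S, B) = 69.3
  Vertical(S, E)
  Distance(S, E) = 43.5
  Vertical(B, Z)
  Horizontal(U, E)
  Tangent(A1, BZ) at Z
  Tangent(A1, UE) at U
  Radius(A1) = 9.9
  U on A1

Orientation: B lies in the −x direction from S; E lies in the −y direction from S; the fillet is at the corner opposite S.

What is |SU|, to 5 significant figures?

73.625

The virtual corner opposite S is at (-69.300, -43.500). Tangency of A1 to BZ means the radius DZ is perpendicular to BZ and A1 meets UE tangentially, so DU is at right angles to UE, with radius 9.9, so the center D sits 9.9 in from both sides at D = (-59.400, -33.600). That places the tangent points at Z = (-69.300, -33.600) on BZ and U = (-59.400, -43.500) on UE. Then |SU| = |U − S| = 73.625.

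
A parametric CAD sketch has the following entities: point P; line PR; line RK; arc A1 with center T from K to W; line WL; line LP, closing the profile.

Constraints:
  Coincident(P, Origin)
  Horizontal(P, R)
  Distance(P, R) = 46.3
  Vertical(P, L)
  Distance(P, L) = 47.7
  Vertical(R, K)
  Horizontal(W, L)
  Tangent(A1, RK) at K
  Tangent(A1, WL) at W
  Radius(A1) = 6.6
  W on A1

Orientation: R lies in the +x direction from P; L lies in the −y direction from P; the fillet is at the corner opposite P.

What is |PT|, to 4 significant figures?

57.14

P is at the origin; P and R share the same y with |PR| = 46.3 and R on the +x side, so R = (46.30, 0.000). PL is vertical with |PL| = 47.7 and L on the −y side, so L = (0.000, -47.70). The virtual corner opposite P is at (46.30, -47.70). A1 meets RK tangentially, so TK is at right angles to RK and since A1 is tangent to WL there, TW ⟂ WL, with radius 6.6, so the center T sits 6.6 in from both sides at T = (39.70, -41.10). Then |PT| = |T − P| = 57.14.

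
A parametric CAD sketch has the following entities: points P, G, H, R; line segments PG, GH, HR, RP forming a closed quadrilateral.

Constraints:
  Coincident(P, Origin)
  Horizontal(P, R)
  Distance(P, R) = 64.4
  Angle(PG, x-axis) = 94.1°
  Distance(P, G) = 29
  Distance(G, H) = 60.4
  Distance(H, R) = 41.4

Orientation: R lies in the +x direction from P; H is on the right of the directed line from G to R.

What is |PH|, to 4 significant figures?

37.20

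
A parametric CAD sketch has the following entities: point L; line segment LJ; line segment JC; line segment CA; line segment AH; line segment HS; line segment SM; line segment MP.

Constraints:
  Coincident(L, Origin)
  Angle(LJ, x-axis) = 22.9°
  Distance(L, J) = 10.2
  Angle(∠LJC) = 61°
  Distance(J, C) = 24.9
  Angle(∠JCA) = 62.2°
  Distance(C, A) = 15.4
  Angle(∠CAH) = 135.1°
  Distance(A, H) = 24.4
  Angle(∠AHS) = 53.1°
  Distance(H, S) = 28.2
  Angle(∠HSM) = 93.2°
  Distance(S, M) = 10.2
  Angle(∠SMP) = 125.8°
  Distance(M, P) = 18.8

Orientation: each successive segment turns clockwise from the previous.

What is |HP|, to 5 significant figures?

26.175

L is at the origin; LJ runs at 22.9° with length 10.2, so J = (9.3961, 3.9691). ∠LJC = 61.0° gives JC at -96.100° from the x-axis; with |JC| = 24.9, C = (6.7501, -20.790). ∠JCA = 62.2° gives CA at 146.10° from the x-axis; with |CA| = 15.4, A = (-6.0321, -12.201). ∠CAH = 135.1° gives AH at 101.20° from the x-axis; with |AH| = 24.4, H = (-10.771, 11.735). ∠AHS = 53.1° gives HS at -25.700° from the x-axis; with |HS| = 28.2, S = (14.639, -0.49456). ∠HSM = 93.2° gives SM at -112.50° from the x-axis; with |SM| = 10.2, M = (10.736, -9.9181). ∠SMP = 125.8° gives MP at -166.70° from the x-axis; with |MP| = 18.8, P = (-7.5602, -14.243). Then |HP| = |P − H| = 26.175.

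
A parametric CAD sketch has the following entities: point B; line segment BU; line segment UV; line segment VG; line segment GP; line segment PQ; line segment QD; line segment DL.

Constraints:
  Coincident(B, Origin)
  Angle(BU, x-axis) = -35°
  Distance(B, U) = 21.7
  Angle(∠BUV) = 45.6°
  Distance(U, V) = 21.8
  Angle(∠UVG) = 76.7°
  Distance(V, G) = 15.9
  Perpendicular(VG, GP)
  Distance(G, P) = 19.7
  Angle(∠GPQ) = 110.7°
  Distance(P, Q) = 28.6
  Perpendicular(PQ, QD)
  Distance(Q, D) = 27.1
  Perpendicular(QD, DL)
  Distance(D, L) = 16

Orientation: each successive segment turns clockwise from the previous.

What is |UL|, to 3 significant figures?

24.7

The perpendicularity gives QD at right angles to PQ, so QD runs at -162°; with |QD| = 27.1, D = (-0.161, -37.1). QD ⟂ DL, so DL runs at 108°; with |DL| = 16.0, L = (-5.11, -21.9). Then |UL| = |L − U| = 24.7.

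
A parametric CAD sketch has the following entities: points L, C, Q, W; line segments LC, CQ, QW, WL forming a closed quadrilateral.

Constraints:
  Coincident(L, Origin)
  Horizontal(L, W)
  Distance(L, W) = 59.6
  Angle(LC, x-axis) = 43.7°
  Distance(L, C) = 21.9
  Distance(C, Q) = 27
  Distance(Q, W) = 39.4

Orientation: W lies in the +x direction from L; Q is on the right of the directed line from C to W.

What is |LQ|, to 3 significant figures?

24.5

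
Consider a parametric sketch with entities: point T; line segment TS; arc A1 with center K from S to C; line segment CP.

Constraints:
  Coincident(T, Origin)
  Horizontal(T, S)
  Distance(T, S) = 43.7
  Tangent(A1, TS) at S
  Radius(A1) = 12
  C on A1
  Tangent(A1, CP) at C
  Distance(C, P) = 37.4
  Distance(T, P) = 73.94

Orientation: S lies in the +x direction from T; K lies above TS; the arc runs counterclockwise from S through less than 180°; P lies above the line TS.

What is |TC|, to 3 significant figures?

57.0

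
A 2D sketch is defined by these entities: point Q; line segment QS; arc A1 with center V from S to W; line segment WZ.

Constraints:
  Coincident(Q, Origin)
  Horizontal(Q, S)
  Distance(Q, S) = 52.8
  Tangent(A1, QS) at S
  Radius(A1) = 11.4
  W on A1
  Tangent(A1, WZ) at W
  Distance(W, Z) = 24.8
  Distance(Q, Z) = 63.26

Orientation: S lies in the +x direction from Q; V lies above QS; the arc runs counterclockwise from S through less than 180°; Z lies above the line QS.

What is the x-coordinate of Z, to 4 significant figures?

50.15

Checks: |VW| = 11.40 ✓; ∠(VW, WZ) = 90.00° ✓; |WZ| = 24.80 ✓; |QZ| = 63.26 ✓.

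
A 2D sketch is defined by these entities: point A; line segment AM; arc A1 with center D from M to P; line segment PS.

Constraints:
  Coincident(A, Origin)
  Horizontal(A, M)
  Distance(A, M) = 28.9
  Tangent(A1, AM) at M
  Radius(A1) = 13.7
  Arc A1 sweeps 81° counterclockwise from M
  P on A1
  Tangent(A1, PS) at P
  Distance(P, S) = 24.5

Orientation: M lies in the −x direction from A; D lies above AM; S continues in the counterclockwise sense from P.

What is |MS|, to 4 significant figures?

39.75

A is at the origin; AM is horizontal with |AM| = 28.9 and M on the −x side, so M = (-28.90, 0.000). Tangency of A1 to AM means the radius DM is perpendicular to AM, so D = M + (0, 13.7) = (-28.90, 13.70). On A1, M sits at bearing -90° from D; an 81° counterclockwise sweep puts P at bearing -9°, so P = D + 13.7·(cos -9°, sin -9°) = (-15.37, 11.56). Since A1 is tangent to PS there, DP ⟂ PS, so PS runs along (−sin -9°, cos -9°); with |PS| = 24.5, S = (-11.54, 35.76). Then |MS| = |S − M| = 39.75.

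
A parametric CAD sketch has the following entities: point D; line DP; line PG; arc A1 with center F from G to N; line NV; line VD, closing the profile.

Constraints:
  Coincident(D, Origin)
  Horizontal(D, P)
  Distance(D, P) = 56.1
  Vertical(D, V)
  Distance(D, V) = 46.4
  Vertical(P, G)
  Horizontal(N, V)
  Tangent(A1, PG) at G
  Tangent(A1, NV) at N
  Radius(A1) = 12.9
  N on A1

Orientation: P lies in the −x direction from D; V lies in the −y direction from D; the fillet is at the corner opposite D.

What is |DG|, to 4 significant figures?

65.34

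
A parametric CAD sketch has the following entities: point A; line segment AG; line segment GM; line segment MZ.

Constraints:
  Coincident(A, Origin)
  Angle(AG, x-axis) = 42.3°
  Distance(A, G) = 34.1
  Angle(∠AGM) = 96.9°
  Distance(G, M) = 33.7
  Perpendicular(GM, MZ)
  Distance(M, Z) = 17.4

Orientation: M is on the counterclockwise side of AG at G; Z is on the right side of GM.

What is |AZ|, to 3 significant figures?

63.7

A is at the origin; AG runs at 42.3° with length 34.1, so G = 34.1·(cos 42.3°, sin 42.3°) = (25.2, 22.9). ∠AGM = 96.9°, so GM runs at 42.3° + (180° − 96.9°) = 125° from the x-axis; with |GM| = 33.7, M = G + 33.7·(cos 125°, sin 125°) = (5.70, 50.4). GM ⟂ MZ; with |MZ| = 17.4 on the right of GM, Z = M + 17.4·(0.815, 0.579) = (19.9, 60.5). Then |AZ| = |Z − A| = 63.7.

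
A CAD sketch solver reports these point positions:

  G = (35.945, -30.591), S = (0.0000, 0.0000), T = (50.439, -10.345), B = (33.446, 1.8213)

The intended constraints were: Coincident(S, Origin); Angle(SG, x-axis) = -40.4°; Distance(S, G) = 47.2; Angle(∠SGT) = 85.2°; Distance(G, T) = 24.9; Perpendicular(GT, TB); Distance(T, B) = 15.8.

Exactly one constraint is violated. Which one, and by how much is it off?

Distance(T, B) = 15.8 — off by 5.10.

S = (0.00, 0.00) ✓; SG at -40.40° ✓; |SG| = 47.20 ✓; ∠SGT = 85.20° ✓; |GT| = 24.90 ✓; ∠(GT, TB) = 90.00° ✓; |TB| = 20.90 ✗.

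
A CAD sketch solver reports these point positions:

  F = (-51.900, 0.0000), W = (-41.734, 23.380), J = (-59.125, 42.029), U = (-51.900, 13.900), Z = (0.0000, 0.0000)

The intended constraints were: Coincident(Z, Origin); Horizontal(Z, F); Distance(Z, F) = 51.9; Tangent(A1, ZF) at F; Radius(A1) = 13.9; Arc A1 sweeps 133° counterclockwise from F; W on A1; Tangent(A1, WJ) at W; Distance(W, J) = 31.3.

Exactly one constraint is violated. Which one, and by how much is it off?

Distance(W, J) = 31.3 — off by 5.80.

Z = (0.00, 0.00) ✓; Z.y = 0.00, F.y = 0.00 ✓; |ZF| = 51.90 ✓; ∠(UF, FZ) = 90.00° ✓; |UF| = 13.90 ✓; bearing(U→W) − bearing(U→F) = 133.0° ✓; |UW| = 13.90 ✓; ∠(UW, WJ) = 90.00° ✓; |WJ| = 25.50 ✗.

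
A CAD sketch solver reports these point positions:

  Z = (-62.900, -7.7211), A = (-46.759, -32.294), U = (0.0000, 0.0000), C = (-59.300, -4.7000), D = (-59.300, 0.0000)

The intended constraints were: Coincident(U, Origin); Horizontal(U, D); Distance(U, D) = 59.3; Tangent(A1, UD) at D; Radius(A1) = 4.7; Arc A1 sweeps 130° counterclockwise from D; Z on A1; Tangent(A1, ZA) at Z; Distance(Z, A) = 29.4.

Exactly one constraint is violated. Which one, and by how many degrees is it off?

Tangent(A1, ZA) at Z — off by 6.70°.

U = (0.00, 0.00) ✓; U.y = 0.00, D.y = 0.00 ✓; |UD| = 59.30 ✓; ∠(CD, DU) = 90.00° ✓; |CD| = 4.700 ✓; bearing(C→Z) − bearing(C→D) = 130.0° ✓; |CZ| = 4.700 ✓; ∠(CZ, ZA) = 96.70° ✗; |ZA| = 29.40 ✓.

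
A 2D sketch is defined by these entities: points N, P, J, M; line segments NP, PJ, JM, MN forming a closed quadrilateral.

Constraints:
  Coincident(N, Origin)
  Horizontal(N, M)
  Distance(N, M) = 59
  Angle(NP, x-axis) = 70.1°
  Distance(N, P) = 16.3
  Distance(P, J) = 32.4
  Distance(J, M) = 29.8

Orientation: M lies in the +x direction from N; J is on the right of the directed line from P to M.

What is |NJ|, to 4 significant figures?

30.46

Checks: |PJ| = 32.40 ✓; |JM| = 29.80 ✓.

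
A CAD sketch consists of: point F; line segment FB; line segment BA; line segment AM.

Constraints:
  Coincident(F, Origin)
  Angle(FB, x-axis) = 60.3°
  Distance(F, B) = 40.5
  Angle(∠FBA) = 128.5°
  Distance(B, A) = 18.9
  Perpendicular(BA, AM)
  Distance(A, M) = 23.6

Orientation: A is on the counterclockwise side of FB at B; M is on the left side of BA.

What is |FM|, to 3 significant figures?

44.8

F is at the origin; FB runs at 60.3° with length 40.5, so B = 40.5·(cos 60.3°, sin 60.3°) = (20.1, 35.2). ∠FBA = 128.5°, so BA runs at 60.3° + (180° − 128.5°) = 112° from the x-axis; with |BA| = 18.9, A = B + 18.9·(cos 112°, sin 112°) = (13.0, 52.7). BA is perpendicular to AM; with |AM| = 23.6 on the left of BA, M = A + 23.6·(-0.928, -0.371) = (-8.87, 44.0). Then |FM| = |M − F| = 44.8.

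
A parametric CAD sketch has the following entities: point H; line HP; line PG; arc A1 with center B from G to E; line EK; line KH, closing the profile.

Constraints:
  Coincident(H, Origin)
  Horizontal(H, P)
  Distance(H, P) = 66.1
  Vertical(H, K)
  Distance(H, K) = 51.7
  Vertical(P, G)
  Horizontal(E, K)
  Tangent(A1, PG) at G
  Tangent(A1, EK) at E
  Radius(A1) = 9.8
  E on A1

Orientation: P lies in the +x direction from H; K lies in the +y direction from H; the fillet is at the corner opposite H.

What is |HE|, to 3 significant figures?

76.4

H is at the origin; H and P share the same y with |HP| = 66.1 and P on the +x side, so P = (66.1, 0.00). H and K share the same x with |HK| = 51.7 and K on the +y side, so K = (0.00, 51.7). The virtual corner opposite H is at (66.1, 51.7). Tangency of A1 to PG means the radius BG is perpendicular to PG and the tangent condition forces BE to be normal to EK, with radius 9.8, so the center B sits 9.8 in from both sides at B = (56.3, 41.9). That places the tangent points at G = (66.1, 41.9) on PG and E = (56.3, 51.7) on EK. Then |HE| = |E − H| = 76.4.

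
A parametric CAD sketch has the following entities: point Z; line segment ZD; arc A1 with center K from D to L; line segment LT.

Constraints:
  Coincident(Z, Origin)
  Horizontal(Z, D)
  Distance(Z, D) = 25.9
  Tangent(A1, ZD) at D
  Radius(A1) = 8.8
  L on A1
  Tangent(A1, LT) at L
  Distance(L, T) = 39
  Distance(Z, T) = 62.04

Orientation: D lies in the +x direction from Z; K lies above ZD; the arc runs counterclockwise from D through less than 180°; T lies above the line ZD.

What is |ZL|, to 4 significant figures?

35.21

Z is at the origin; Z and D share the same y with |ZD| = 25.9 and D on the +x side, so D = (25.90, 0.000). A1 meets ZD tangentially, so KD is at right angles to ZD, so K = D + (0, 8.8) = (25.90, 8.800). Since KL ⟂ LT (tangency), |KT| = √(8.8² + 39.0²) = 39.98 regardless of where L sits on A1. So T lies on both circle(Z, 62.04) and circle(K, 39.98); the above-ZD intersection is T = (42.55, 45.15). L is the foot of the tangent from T: L = (34.51, 6.986).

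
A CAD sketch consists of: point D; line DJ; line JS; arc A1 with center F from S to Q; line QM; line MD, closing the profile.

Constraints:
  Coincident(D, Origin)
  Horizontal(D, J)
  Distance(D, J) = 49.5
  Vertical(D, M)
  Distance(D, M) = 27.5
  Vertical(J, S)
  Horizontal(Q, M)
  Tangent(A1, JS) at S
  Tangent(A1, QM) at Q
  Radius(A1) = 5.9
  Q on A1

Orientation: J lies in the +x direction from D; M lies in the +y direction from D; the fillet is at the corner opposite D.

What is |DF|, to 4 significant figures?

48.66

D is at the origin; D and J share the same y with |DJ| = 49.5 and J on the +x side, so J = (49.50, 0.000). DM is vertical with |DM| = 27.5 and M on the +y side, so M = (0.000, 27.50). The virtual corner opposite D is at (49.50, 27.50). The tangent condition forces FS to be normal to JS and A1 meets QM tangentially, so FQ is at right angles to QM, with radius 5.9, so the center F sits 5.9 in from both sides at F = (43.60, 21.60). Then |DF| = |F − D| = 48.66.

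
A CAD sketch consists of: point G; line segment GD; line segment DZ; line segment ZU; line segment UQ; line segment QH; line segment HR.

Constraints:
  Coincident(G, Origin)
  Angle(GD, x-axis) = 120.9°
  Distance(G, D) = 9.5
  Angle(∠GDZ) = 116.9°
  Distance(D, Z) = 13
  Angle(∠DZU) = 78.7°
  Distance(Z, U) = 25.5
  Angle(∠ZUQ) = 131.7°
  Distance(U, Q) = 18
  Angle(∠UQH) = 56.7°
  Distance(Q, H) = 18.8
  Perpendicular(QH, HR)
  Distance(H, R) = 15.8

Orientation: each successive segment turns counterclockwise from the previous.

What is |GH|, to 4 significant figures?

7.233

G is at the origin; GD runs at 120.9° with length 9.5, so D = (-4.879, 8.152). ∠GDZ = 116.9° gives DZ at -176.0° from the x-axis; with |DZ| = 13.0, Z = (-17.85, 7.245). ∠DZU = 78.7° gives ZU at -74.70° from the x-axis; with |ZU| = 25.5, U = (-11.12, -17.35). ∠ZUQ = 131.7° gives UQ at -26.40° from the x-axis; with |UQ| = 18.0, Q = (5.005, -25.35). ∠UQH = 56.7° gives QH at 96.90° from the x-axis; with |QH| = 18.8, H = (2.746, -6.691). Then |GH| = |H − G| = 7.233.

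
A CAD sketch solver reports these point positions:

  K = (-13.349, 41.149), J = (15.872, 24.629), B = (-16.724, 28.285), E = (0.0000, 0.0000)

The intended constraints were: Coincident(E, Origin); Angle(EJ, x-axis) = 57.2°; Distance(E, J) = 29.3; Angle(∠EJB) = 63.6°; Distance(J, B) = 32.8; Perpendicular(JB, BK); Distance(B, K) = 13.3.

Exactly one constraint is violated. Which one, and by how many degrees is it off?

Perpendicular(JB, BK) — off by 8.30°.

E = (0.00, 0.00) ✓; EJ at 57.20° ✓; |EJ| = 29.30 ✓; ∠EJB = 63.60° ✓; |JB| = 32.80 ✓; ∠(JB, BK) = 98.30° ✗; |BK| = 13.30 ✓.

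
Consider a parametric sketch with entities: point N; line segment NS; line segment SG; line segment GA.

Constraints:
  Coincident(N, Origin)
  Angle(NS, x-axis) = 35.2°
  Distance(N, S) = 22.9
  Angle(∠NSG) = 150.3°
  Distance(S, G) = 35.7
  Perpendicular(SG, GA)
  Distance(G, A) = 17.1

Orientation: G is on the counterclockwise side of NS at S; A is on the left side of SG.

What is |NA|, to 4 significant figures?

55.89

N is at the origin; NS runs at 35.2° with length 22.9, so S = 22.9·(cos 35.2°, sin 35.2°) = (18.71, 13.20). ∠NSG = 150.3°, so SG runs at 35.2° + (180° − 150.3°) = 64.90° from the x-axis; with |SG| = 35.7, G = S + 35.7·(cos 64.90°, sin 64.90°) = (33.86, 45.53). The perpendicularity gives GA at right angles to SG; with |GA| = 17.1 on the left of SG, A = G + 17.1·(-0.9056, 0.4242) = (18.37, 52.78). Then |NA| = |A − N| = 55.89.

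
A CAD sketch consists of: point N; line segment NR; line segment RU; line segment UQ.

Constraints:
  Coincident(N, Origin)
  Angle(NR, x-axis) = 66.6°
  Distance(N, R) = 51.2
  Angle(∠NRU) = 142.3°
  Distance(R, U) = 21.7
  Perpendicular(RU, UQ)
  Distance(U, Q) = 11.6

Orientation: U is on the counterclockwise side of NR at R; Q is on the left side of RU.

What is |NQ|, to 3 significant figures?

65.3

∠NRU = 142.3°, so RU runs at 66.6° + (180° − 142.3°) = 104° from the x-axis; with |RU| = 21.7, U = R + 21.7·(cos 104°, sin 104°) = (15.0, 68.0). RU is perpendicular to UQ; with |UQ| = 11.6 on the left of RU, Q = U + 11.6·(-0.969, -0.247) = (3.73, 65.2). Then |NQ| = |Q − N| = 65.3.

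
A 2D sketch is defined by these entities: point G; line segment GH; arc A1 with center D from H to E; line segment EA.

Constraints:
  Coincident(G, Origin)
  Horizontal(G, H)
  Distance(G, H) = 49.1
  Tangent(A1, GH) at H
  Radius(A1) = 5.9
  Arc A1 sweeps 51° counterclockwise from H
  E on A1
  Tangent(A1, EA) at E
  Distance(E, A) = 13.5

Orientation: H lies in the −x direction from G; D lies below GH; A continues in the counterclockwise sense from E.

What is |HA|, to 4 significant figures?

18.22

On A1, H sits at bearing 90° from D; a 51° counterclockwise sweep puts E at bearing 141°, so E = D + 5.9·(cos 141°, sin 141°) = (-53.69, -2.187). Since A1 is tangent to EA there, DE ⟂ EA, so EA runs along (−sin 141°, cos 141°); with |EA| = 13.5, A = (-62.18, -12.68). Then |HA| = |A − H| = 18.22.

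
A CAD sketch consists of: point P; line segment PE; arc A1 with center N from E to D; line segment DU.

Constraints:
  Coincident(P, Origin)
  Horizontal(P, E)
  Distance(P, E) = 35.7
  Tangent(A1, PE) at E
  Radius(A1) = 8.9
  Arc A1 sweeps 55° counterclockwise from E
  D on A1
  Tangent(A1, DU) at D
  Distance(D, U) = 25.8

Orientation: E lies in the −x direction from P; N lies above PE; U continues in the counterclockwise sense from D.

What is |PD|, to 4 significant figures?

28.66

P is at the origin; PE is horizontal with |PE| = 35.7 and E on the −x side, so E = (-35.70, 0.000). The tangent condition forces NE to be normal to PE, so N = E + (0, 8.9) = (-35.70, 8.900). On A1, E sits at bearing -90° from N; a 55° counterclockwise sweep puts D at bearing -35°, so D = N + 8.9·(cos -35°, sin -35°) = (-28.41, 3.795). Then |PD| = |D − P| = 28.66.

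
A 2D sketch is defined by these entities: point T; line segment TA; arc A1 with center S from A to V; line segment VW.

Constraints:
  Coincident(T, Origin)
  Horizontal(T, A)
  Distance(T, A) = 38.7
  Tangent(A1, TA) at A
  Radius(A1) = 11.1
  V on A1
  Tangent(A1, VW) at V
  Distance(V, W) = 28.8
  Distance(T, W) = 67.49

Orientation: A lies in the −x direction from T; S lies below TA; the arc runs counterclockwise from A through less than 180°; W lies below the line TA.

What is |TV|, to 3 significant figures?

50.0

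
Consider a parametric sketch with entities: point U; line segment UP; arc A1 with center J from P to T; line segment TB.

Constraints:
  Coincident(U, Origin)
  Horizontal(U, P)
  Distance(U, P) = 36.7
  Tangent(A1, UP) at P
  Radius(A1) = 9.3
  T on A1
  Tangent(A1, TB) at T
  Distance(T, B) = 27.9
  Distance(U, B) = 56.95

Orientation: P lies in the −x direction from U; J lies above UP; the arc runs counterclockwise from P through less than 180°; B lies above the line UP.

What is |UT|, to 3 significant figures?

31.8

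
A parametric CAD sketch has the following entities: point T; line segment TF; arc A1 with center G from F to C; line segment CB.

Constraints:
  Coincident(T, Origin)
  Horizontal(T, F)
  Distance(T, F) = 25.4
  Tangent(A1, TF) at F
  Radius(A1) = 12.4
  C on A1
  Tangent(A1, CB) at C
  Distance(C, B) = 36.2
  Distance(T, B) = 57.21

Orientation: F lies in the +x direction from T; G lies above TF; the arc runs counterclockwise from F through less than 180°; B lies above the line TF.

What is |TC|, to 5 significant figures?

40.561

T is at the origin; T and F share the same y with |TF| = 25.4 and F on the +x side, so F = (25.400, 0.0000). Since A1 is tangent to TF there, GF ⟂ TF, so G = F + (0, 12.4) = (25.400, 12.400). Since GC ⟂ CB (tangency), |GB| = √(12.4² + 36.2²) = 38.265 regardless of where C sits on A1. So B lies on both circle(T, 57.21) and circle(G, 38.265); the above-TF intersection is B = (26.608, 50.646). C is the foot of the tangent from B: C = (37.252, 16.046).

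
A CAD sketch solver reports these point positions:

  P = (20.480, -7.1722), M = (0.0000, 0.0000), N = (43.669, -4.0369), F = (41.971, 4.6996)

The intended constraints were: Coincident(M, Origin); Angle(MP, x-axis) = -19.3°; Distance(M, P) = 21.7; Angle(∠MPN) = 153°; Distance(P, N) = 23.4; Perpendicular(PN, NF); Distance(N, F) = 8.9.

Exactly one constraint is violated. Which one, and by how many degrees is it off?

Perpendicular(PN, NF) — off by 3.30°.

M = (0.00, 0.00) ✓; MP at -19.30° ✓; |MP| = 21.70 ✓; ∠MPN = 153.0° ✓; |PN| = 23.40 ✓; ∠(PN, NF) = 93.30° ✗; |NF| = 8.900 ✓.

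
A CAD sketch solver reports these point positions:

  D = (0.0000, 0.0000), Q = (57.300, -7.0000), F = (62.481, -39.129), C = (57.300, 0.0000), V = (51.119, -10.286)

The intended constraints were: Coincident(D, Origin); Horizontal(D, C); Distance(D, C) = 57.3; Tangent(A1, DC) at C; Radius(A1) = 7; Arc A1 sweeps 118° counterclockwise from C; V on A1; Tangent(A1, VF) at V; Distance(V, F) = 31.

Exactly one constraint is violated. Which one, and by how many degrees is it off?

Tangent(A1, VF) at V — off by 6.50°.

D = (0.00, 0.00) ✓; D.y = 0.00, C.y = 0.00 ✓; |DC| = 57.30 ✓; ∠(QC, CD) = 90.00° ✓; |QC| = 7.000 ✓; bearing(Q→V) − bearing(Q→C) = 118.0° ✓; |QV| = 7.000 ✓; ∠(QV, VF) = 96.50° ✗; |VF| = 31.00 ✓.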